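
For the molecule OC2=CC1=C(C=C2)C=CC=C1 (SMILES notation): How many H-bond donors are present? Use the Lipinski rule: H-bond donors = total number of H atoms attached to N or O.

1

Donors: find every N or O and count the H atoms it carries.
  atom 1 (O): bond orders sum to 1 → 1 H
Lipinski HBD = 1.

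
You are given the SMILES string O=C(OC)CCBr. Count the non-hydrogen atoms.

7

Every atom symbol written in the SMILES (organic subset) is one heavy atom; implicit H are not written.
Heavy atoms by element → Br:1, C:4, O:2.
Total: 7.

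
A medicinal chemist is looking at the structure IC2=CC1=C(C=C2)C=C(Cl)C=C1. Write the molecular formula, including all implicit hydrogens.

C10H6ClI

Walk through each heavy atom and fill implicit hydrogens from standard valence (C 4, N 3, O 2, S 2, halogen 1):
  atom 1: I (halogen, monovalent) → 0 H
  atom 2: C, bond orders sum to 4 (valence 4) → 0 H
  atom 3: C, bond orders sum to 3 (valence 4) → 1 H
  atom 4: C, bond orders sum to 4 (valence 4) → 0 H
  atom 5: C, bond orders sum to 4 (valence 4) → 0 H
  atom 6: C, bond orders sum to 3 (valence 4) → 1 H
  atom 7: C, bond orders sum to 3 (valence 4) → 1 H
  atom 8: C, bond orders sum to 3 (valence 4) → 1 H
  atom 9: C, bond orders sum to 4 (valence 4) → 0 H
  atom 10: Cl (halogen, monovalent) → 0 H
  atom 11: C, bond orders sum to 3 (valence 4) → 1 H
  atom 12: C, bond orders sum to 3 (valence 4) → 1 H
Totals → C:10, H:6, Cl:1, I:1.
In Hill order: C10H6ClI.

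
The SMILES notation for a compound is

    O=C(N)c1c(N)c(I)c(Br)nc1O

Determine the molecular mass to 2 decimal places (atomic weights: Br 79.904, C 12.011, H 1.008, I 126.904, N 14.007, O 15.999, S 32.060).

First, the molecular formula is C6H5BrIN3O2 (counting implicit H from valence).
  Br: 1 × 79.904 = 79.904
  C: 6 × 12.011 = 72.066
  H: 5 × 1.008 = 5.040
  I: 1 × 126.904 = 126.904
  N: 3 × 14.007 = 42.021
  O: 2 × 15.999 = 31.998
Sum: 1×79.904 + 6×12.011 + 5×1.008 + 1×126.904 + 3×14.007 + 2×15.999 = 357.933 → 357.93 g/mol.

357.93 g/mol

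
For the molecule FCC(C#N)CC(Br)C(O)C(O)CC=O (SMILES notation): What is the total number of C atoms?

9

Count every carbon token in the SMILES (each C, including those in ring-closure positions and inside branches).
Carbon count: 9.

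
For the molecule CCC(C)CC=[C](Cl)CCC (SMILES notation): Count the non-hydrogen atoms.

Every atom symbol written in the SMILES (organic subset) is one heavy atom; implicit H are not written.
Heavy atoms by element → C:10, Cl:1.
Total: 11.

11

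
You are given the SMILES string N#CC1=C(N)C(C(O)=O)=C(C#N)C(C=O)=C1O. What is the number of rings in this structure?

1

In SMILES, each pair of matching ring-closure digits denotes one ring-closing bond; the number of such bonds equals the number of independent rings.
Ring-closure bonds here: 1.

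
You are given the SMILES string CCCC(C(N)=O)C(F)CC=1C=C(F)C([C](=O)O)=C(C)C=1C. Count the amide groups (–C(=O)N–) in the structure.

1

The amide motif appears at heavy-atom position 5 in the SMILES.
Other groups present: 1 carboxylic acid.
Amide count: 1.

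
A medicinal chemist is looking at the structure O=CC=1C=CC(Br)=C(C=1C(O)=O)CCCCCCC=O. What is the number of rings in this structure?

1

In SMILES, each pair of matching ring-closure digits denotes one ring-closing bond; the number of such bonds equals the number of independent rings.
Ring-closure bonds here: 1.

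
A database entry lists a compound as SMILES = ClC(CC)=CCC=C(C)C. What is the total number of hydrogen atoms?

15

Walk through each heavy atom and fill implicit hydrogens from standard valence (C 4, N 3, O 2, S 2, halogen 1):
  atom 1: Cl (halogen, monovalent) → 0 H
  atom 2: C, bond orders sum to 4 (valence 4) → 0 H
  atom 3: C, bond orders sum to 2 (valence 4) → 2 H
  atom 4: C, bond orders sum to 1 (valence 4) → 3 H
  atom 5: C, bond orders sum to 3 (valence 4) → 1 H
  atom 6: C, bond orders sum to 2 (valence 4) → 2 H
  atom 7: C, bond orders sum to 3 (valence 4) → 1 H
  atom 8: C, bond orders sum to 4 (valence 4) → 0 H
  atom 9: C, bond orders sum to 1 (valence 4) → 3 H
  atom 10: C, bond orders sum to 1 (valence 4) → 3 H
Total hydrogens: 15.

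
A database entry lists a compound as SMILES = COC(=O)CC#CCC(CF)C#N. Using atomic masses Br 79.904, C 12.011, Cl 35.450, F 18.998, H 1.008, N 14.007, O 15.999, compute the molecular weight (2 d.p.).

183.18 g/mol

First, the molecular formula is C9H10FNO2 (counting implicit H from valence).
  C: 9 × 12.011 = 108.099
  F: 1 × 18.998 = 18.998
  H: 10 × 1.008 = 10.080
  N: 1 × 14.007 = 14.007
  O: 2 × 15.999 = 31.998
Sum: 9×12.011 + 1×18.998 + 10×1.008 + 1×14.007 + 2×15.999 = 183.182 → 183.18 g/mol.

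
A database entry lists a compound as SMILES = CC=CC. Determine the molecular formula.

Walk through each heavy atom and fill implicit hydrogens from standard valence (C 4, N 3, O 2, S 2, halogen 1):
  atom 1: C, bond orders sum to 1 (valence 4) → 3 H
  atom 2: C, bond orders sum to 3 (valence 4) → 1 H
  atom 3: C, bond orders sum to 3 (valence 4) → 1 H
  atom 4: C, bond orders sum to 1 (valence 4) → 3 H
Totals → C:4, H:8.
In Hill order: C4H8.

C4H8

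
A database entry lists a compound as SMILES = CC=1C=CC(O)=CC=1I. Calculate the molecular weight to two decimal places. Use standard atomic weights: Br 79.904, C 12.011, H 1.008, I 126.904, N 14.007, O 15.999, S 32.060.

First, the molecular formula is C7H7IO (counting implicit H from valence).
  C: 7 × 12.011 = 84.077
  H: 7 × 1.008 = 7.056
  I: 1 × 126.904 = 126.904
  O: 1 × 15.999 = 15.999
Sum: 7×12.011 + 7×1.008 + 1×126.904 + 1×15.999 = 234.036 → 234.04 g/mol.

234.04 g/mol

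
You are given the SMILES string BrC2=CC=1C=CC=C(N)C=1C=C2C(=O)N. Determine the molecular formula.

C11H9BrN2O

Walk through each heavy atom and fill implicit hydrogens from standard valence (C 4, N 3, O 2, S 2, halogen 1):
  atom 1: Br (halogen, monovalent) → 0 H
  atom 2: C, bond orders sum to 4 (valence 4) → 0 H
  atom 3: C, bond orders sum to 3 (valence 4) → 1 H
  atom 4: C, bond orders sum to 4 (valence 4) → 0 H
  atom 5: C, bond orders sum to 3 (valence 4) → 1 H
  atom 6: C, bond orders sum to 3 (valence 4) → 1 H
  atom 7: C, bond orders sum to 3 (valence 4) → 1 H
  atom 8: C, bond orders sum to 4 (valence 4) → 0 H
  atom 9: N, bond orders sum to 1 (valence 3) → 2 H
  atom 10: C, bond orders sum to 4 (valence 4) → 0 H
  atom 11: C, bond orders sum to 3 (valence 4) → 1 H
  atom 12: C, bond orders sum to 4 (valence 4) → 0 H
  atom 13: C, bond orders sum to 4 (valence 4) → 0 H
  atom 14: O, bond orders sum to 2 (valence 2) → 0 H
  atom 15: N, bond orders sum to 1 (valence 3) → 2 H
Totals → C:11, H:9, Br:1, N:2, O:1.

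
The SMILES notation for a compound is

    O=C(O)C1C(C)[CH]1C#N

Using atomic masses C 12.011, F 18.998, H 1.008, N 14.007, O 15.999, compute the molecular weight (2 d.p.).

First, the molecular formula is C6H7NO2 (counting implicit H from valence).
  C: 6 × 12.011 = 72.066
  H: 7 × 1.008 = 7.056
  N: 1 × 14.007 = 14.007
  O: 2 × 15.999 = 31.998
Sum: 6×12.011 + 7×1.008 + 1×14.007 + 2×15.999 = 125.127 → 125.13 g/mol.

125.13 g/mol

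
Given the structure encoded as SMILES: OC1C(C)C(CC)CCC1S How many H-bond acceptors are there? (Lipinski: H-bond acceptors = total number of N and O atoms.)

1

N atoms: 0; O atoms: 1.
Lipinski HBA = 0 + 1 = 1.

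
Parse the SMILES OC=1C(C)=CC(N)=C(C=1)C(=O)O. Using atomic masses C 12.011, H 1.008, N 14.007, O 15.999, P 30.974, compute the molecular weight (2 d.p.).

167.16 g/mol

First, the molecular formula is C8H9NO3 (counting implicit H from valence).
  C: 8 × 12.011 = 96.088
  H: 9 × 1.008 = 9.072
  N: 1 × 14.007 = 14.007
  O: 3 × 15.999 = 47.997
Sum: 8×12.011 + 9×1.008 + 1×14.007 + 3×15.999 = 167.164 → 167.16 g/mol.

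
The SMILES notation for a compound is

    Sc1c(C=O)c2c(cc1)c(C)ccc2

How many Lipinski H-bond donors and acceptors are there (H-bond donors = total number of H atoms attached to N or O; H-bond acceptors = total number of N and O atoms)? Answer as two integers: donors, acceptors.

0, 1

Donors: find every N or O and count the H atoms it carries.
  atom 5 (O): bond orders sum to 2 → 0 H
Lipinski HBD = 0.
Acceptors: N atoms = 0, O atoms = 1 → HBA = 1.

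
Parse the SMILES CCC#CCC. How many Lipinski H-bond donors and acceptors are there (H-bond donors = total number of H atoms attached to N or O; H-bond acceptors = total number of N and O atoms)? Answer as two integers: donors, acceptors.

0, 0

Donors: find every N or O and count the H atoms it carries.
  (no N or O atoms present)
Lipinski HBD = 0.
Acceptors: N atoms = 0, O atoms = 0 → HBA = 0.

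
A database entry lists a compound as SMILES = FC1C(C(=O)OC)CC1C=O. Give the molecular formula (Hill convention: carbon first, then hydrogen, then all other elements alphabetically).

Walk through each heavy atom and fill implicit hydrogens from standard valence (C 4, N 3, O 2, S 2, halogen 1):
  atom 1: F (halogen, monovalent) → 0 H
  atom 2: C, bond orders sum to 3 (valence 4) → 1 H
  atom 3: C, bond orders sum to 3 (valence 4) → 1 H
  atom 4: C, bond orders sum to 4 (valence 4) → 0 H
  atom 5: O, bond orders sum to 2 (valence 2) → 0 H
  atom 6: O, bond orders sum to 2 (valence 2) → 0 H
  atom 7: C, bond orders sum to 1 (valence 4) → 3 H
  atom 8: C, bond orders sum to 2 (valence 4) → 2 H
  atom 9: C, bond orders sum to 3 (valence 4) → 1 H
  atom 10: C, bond orders sum to 3 (valence 4) → 1 H
  atom 11: O, bond orders sum to 2 (valence 2) → 0 H
Totals → C:7, H:9, F:1, O:3.
In Hill order: C7H9FO3.

C7H9FO3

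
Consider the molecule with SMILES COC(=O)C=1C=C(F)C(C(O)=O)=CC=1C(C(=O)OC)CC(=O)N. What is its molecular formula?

Walk through each heavy atom and fill implicit hydrogens from standard valence (C 4, N 3, O 2, S 2, halogen 1):
  atom 1: C, bond orders sum to 1 (valence 4) → 3 H
  atom 2: O, bond orders sum to 2 (valence 2) → 0 H
  atom 3: C, bond orders sum to 4 (valence 4) → 0 H
  atom 4: O, bond orders sum to 2 (valence 2) → 0 H
  atom 5: C, bond orders sum to 4 (valence 4) → 0 H
  atom 6: C, bond orders sum to 3 (valence 4) → 1 H
  atom 7: C, bond orders sum to 4 (valence 4) → 0 H
  atom 8: F (halogen, monovalent) → 0 H
  atom 9: C, bond orders sum to 4 (valence 4) → 0 H
  atom 10: C, bond orders sum to 4 (valence 4) → 0 H
  atom 11: O, bond orders sum to 1 (valence 2) → 1 H
  atom 12: O, bond orders sum to 2 (valence 2) → 0 H
  atom 13: C, bond orders sum to 3 (valence 4) → 1 H
  atom 14: C, bond orders sum to 4 (valence 4) → 0 H
  atom 15: C, bond orders sum to 3 (valence 4) → 1 H
  atom 16: C, bond orders sum to 4 (valence 4) → 0 H
  atom 17: O, bond orders sum to 2 (valence 2) → 0 H
  atom 18: O, bond orders sum to 2 (valence 2) → 0 H
  atom 19: C, bond orders sum to 1 (valence 4) → 3 H
  atom 20: C, bond orders sum to 2 (valence 4) → 2 H
  atom 21: C, bond orders sum to 4 (valence 4) → 0 H
  atom 22: O, bond orders sum to 2 (valence 2) → 0 H
  atom 23: N, bond orders sum to 1 (valence 3) → 2 H
Totals → C:14, H:14, F:1, N:1, O:7.

C14H14FNO7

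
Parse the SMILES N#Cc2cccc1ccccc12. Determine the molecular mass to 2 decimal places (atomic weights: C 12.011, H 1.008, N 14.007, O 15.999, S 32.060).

First, the molecular formula is C11H7N (counting implicit H from valence).
  C: 11 × 12.011 = 132.121
  H: 7 × 1.008 = 7.056
  N: 1 × 14.007 = 14.007
Sum: 11×12.011 + 7×1.008 + 1×14.007 = 153.184 → 153.18 g/mol.

153.18 g/mol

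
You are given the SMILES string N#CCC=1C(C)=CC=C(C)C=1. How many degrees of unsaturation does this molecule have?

6

Molecular formula: C10H11N.
DoU = (2C + 2 + N − H − X) / 2, where X is the halogen count and O/S are ignored.
    = (2·10 + 2 + 1 − 11 − 0) / 2 = 12 / 2 = 6.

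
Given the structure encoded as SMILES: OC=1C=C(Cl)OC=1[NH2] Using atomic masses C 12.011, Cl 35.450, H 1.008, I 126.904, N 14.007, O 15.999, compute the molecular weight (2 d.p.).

133.53 g/mol

First, the molecular formula is C4H4ClNO2 (counting implicit H from valence).
  C: 4 × 12.011 = 48.044
  Cl: 1 × 35.450 = 35.450
  H: 4 × 1.008 = 4.032
  N: 1 × 14.007 = 14.007
  O: 2 × 15.999 = 31.998
Sum: 4×12.011 + 1×35.450 + 4×1.008 + 1×14.007 + 2×15.999 = 133.531 → 133.53 g/mol.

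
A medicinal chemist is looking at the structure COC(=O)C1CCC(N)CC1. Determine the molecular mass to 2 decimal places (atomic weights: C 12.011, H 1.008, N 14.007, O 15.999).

First, the molecular formula is C8H15NO2 (counting implicit H from valence).
  C: 8 × 12.011 = 96.088
  H: 15 × 1.008 = 15.120
  N: 1 × 14.007 = 14.007
  O: 2 × 15.999 = 31.998
Sum: 8×12.011 + 15×1.008 + 1×14.007 + 2×15.999 = 157.213 → 157.21 g/mol.

157.21 g/mol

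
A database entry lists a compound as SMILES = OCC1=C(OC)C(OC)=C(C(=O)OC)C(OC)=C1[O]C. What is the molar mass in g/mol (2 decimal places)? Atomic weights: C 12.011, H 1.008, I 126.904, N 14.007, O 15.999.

286.28 g/mol

First, the molecular formula is C13H18O7 (counting implicit H from valence).
  C: 13 × 12.011 = 156.143
  H: 18 × 1.008 = 18.144
  O: 7 × 15.999 = 111.993
Sum: 13×12.011 + 18×1.008 + 7×15.999 = 286.280 → 286.28 g/mol.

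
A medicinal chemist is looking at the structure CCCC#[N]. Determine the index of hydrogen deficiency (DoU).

Degree of unsaturation = (number of rings) + (number of π bonds).
Ring closures in the SMILES: 0.
π bonds: 1 triple bond (each 2 DoU) → 2 DoU from unsaturation.
Total DoU = 0 + 2 = 2.

2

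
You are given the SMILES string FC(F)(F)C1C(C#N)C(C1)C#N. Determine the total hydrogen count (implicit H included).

5

Walk through each heavy atom and fill implicit hydrogens from standard valence (C 4, N 3, O 2, S 2, halogen 1):
  atom 1: F (halogen, monovalent) → 0 H
  atom 2: C, bond orders sum to 4 (valence 4) → 0 H
  atom 3: F (halogen, monovalent) → 0 H
  atom 4: F (halogen, monovalent) → 0 H
  atom 5: C, bond orders sum to 3 (valence 4) → 1 H
  atom 6: C, bond orders sum to 3 (valence 4) → 1 H
  atom 7: C, bond orders sum to 4 (valence 4) → 0 H
  atom 8: N, bond orders sum to 3 (valence 3) → 0 H
  atom 9: C, bond orders sum to 3 (valence 4) → 1 H
  atom 10: C, bond orders sum to 2 (valence 4) → 2 H
  atom 11: C, bond orders sum to 4 (valence 4) → 0 H
  atom 12: N, bond orders sum to 3 (valence 3) → 0 H
Total hydrogens: 5.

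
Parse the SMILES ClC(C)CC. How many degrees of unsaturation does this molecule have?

Degree of unsaturation = (number of rings) + (number of π bonds).
Ring closures in the SMILES: 0.
π bonds: none → 0 DoU from unsaturation.
Total DoU = 0 + 0 = 0.

0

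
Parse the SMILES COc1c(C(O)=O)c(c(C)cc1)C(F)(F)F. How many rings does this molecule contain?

1

In SMILES, each pair of matching ring-closure digits denotes one ring-closing bond; the number of such bonds equals the number of independent rings.
Ring-closure bonds here: 1.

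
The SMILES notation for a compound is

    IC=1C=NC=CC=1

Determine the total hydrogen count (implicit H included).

4

Walk through each heavy atom and fill implicit hydrogens from standard valence (C 4, N 3, O 2, S 2, halogen 1):
  atom 1: I (halogen, monovalent) → 0 H
  atom 2: C, bond orders sum to 4 (valence 4) → 0 H
  atom 3: C, bond orders sum to 3 (valence 4) → 1 H
  atom 4: N, bond orders sum to 3 (valence 3) → 0 H
  atom 5: C, bond orders sum to 3 (valence 4) → 1 H
  atom 6: C, bond orders sum to 3 (valence 4) → 1 H
  atom 7: C, bond orders sum to 3 (valence 4) → 1 H
Total hydrogens: 4.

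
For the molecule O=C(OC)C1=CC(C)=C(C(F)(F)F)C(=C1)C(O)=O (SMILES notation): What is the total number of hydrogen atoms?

9

Walk through each heavy atom and fill implicit hydrogens from standard valence (C 4, N 3, O 2, S 2, halogen 1):
  atom 1: O, bond orders sum to 2 (valence 2) → 0 H
  atom 2: C, bond orders sum to 4 (valence 4) → 0 H
  atom 3: O, bond orders sum to 2 (valence 2) → 0 H
  atom 4: C, bond orders sum to 1 (valence 4) → 3 H
  atom 5: C, bond orders sum to 4 (valence 4) → 0 H
  atom 6: C, bond orders sum to 3 (valence 4) → 1 H
  atom 7: C, bond orders sum to 4 (valence 4) → 0 H
  atom 8: C, bond orders sum to 1 (valence 4) → 3 H
  atom 9: C, bond orders sum to 4 (valence 4) → 0 H
  atom 10: C, bond orders sum to 4 (valence 4) → 0 H
  atom 11: F (halogen, monovalent) → 0 H
  atom 12: F (halogen, monovalent) → 0 H
  atom 13: F (halogen, monovalent) → 0 H
  atom 14: C, bond orders sum to 4 (valence 4) → 0 H
  atom 15: C, bond orders sum to 3 (valence 4) → 1 H
  atom 16: C, bond orders sum to 4 (valence 4) → 0 H
  atom 17: O, bond orders sum to 1 (valence 2) → 1 H
  atom 18: O, bond orders sum to 2 (valence 2) → 0 H
Total hydrogens: 9.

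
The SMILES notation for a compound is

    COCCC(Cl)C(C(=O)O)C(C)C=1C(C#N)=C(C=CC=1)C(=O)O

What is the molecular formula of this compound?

C16H18ClNO5

Walk through each heavy atom and fill implicit hydrogens from standard valence (C 4, N 3, O 2, S 2, halogen 1):
  atom 1: C, bond orders sum to 1 (valence 4) → 3 H
  atom 2: O, bond orders sum to 2 (valence 2) → 0 H
  atom 3: C, bond orders sum to 2 (valence 4) → 2 H
  atom 4: C, bond orders sum to 2 (valence 4) → 2 H
  atom 5: C, bond orders sum to 3 (valence 4) → 1 H
  atom 6: Cl (halogen, monovalent) → 0 H
  atom 7: C, bond orders sum to 3 (valence 4) → 1 H
  atom 8: C, bond orders sum to 4 (valence 4) → 0 H
  atom 9: O, bond orders sum to 2 (valence 2) → 0 H
  atom 10: O, bond orders sum to 1 (valence 2) → 1 H
  atom 11: C, bond orders sum to 3 (valence 4) → 1 H
  atom 12: C, bond orders sum to 1 (valence 4) → 3 H
  atom 13: C, bond orders sum to 4 (valence 4) → 0 H
  atom 14: C, bond orders sum to 4 (valence 4) → 0 H
  atom 15: C, bond orders sum to 4 (valence 4) → 0 H
  atom 16: N, bond orders sum to 3 (valence 3) → 0 H
  atom 17: C, bond orders sum to 4 (valence 4) → 0 H
  atom 18: C, bond orders sum to 3 (valence 4) → 1 H
  atom 19: C, bond orders sum to 3 (valence 4) → 1 H
  atom 20: C, bond orders sum to 3 (valence 4) → 1 H
  atom 21: C, bond orders sum to 4 (valence 4) → 0 H
  atom 22: O, bond orders sum to 2 (valence 2) → 0 H
  atom 23: O, bond orders sum to 1 (valence 2) → 1 H
Totals → C:16, H:18, Cl:1, N:1, O:5.
In Hill order: C16H18ClNO5.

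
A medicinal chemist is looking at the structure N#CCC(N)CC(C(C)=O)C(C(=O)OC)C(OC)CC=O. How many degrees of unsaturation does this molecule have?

5

Molecular formula: C14H22N2O5.
DoU = (2C + 2 + N − H − X) / 2, where X is the halogen count and O/S are ignored.
    = (2·14 + 2 + 2 − 22 − 0) / 2 = 10 / 2 = 5.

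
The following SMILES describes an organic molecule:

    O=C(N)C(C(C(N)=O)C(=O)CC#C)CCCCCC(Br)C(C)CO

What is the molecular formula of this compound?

C17H27BrN2O4

Walk through each heavy atom and fill implicit hydrogens from standard valence (C 4, N 3, O 2, S 2, halogen 1):
  atom 1: O, bond orders sum to 2 (valence 2) → 0 H
  atom 2: C, bond orders sum to 4 (valence 4) → 0 H
  atom 3: N, bond orders sum to 1 (valence 3) → 2 H
  atom 4: C, bond orders sum to 3 (valence 4) → 1 H
  atom 5: C, bond orders sum to 3 (valence 4) → 1 H
  atom 6: C, bond orders sum to 4 (valence 4) → 0 H
  atom 7: N, bond orders sum to 1 (valence 3) → 2 H
  atom 8: O, bond orders sum to 2 (valence 2) → 0 H
  atom 9: C, bond orders sum to 4 (valence 4) → 0 H
  atom 10: O, bond orders sum to 2 (valence 2) → 0 H
  atom 11: C, bond orders sum to 2 (valence 4) → 2 H
  atom 12: C, bond orders sum to 4 (valence 4) → 0 H
  atom 13: C, bond orders sum to 3 (valence 4) → 1 H
  atom 14: C, bond orders sum to 2 (valence 4) → 2 H
  atom 15: C, bond orders sum to 2 (valence 4) → 2 H
  atom 16: C, bond orders sum to 2 (valence 4) → 2 H
  atom 17: C, bond orders sum to 2 (valence 4) → 2 H
  atom 18: C, bond orders sum to 2 (valence 4) → 2 H
  atom 19: C, bond orders sum to 3 (valence 4) → 1 H
  atom 20: Br (halogen, monovalent) → 0 H
  atom 21: C, bond orders sum to 3 (valence 4) → 1 H
  atom 22: C, bond orders sum to 1 (valence 4) → 3 H
  atom 23: C, bond orders sum to 2 (valence 4) → 2 H
  atom 24: O, bond orders sum to 1 (valence 2) → 1 H
Totals → C:17, H:27, Br:1, N:2, O:4.
In Hill order: C17H27BrN2O4.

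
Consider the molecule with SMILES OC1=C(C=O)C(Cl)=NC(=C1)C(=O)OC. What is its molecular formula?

C8H6ClNO4

Walk through each heavy atom and fill implicit hydrogens from standard valence (C 4, N 3, O 2, S 2, halogen 1):
  atom 1: O, bond orders sum to 1 (valence 2) → 1 H
  atom 2: C, bond orders sum to 4 (valence 4) → 0 H
  atom 3: C, bond orders sum to 4 (valence 4) → 0 H
  atom 4: C, bond orders sum to 3 (valence 4) → 1 H
  atom 5: O, bond orders sum to 2 (valence 2) → 0 H
  atom 6: C, bond orders sum to 4 (valence 4) → 0 H
  atom 7: Cl (halogen, monovalent) → 0 H
  atom 8: N, bond orders sum to 3 (valence 3) → 0 H
  atom 9: C, bond orders sum to 4 (valence 4) → 0 H
  atom 10: C, bond orders sum to 3 (valence 4) → 1 H
  atom 11: C, bond orders sum to 4 (valence 4) → 0 H
  atom 12: O, bond orders sum to 2 (valence 2) → 0 H
  atom 13: O, bond orders sum to 2 (valence 2) → 0 H
  atom 14: C, bond orders sum to 1 (valence 4) → 3 H
Totals → C:8, H:6, Cl:1, N:1, O:4.
In Hill order: C8H6ClNO4.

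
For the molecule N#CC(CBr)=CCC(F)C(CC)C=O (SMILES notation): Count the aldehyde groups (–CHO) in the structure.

1

The aldehyde motif appears at heavy-atom position 13 in the SMILES.
Other groups present: 1 alkene, 1 nitrile.
Aldehyde count: 1.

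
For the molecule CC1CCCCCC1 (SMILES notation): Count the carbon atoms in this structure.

8

Count every carbon token in the SMILES (each C, including those in ring-closure positions and inside branches).
Carbon count: 8.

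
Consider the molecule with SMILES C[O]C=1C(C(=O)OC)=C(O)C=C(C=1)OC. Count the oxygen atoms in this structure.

Scan the SMILES for O atoms (remember two-letter symbols like Cl and Br are single atoms).
Oxygen count: 5.

5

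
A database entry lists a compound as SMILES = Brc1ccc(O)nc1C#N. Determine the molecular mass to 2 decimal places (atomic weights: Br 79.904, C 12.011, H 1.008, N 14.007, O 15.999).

199.01 g/mol

First, the molecular formula is C6H3BrN2O (counting implicit H from valence).
  Br: 1 × 79.904 = 79.904
  C: 6 × 12.011 = 72.066
  H: 3 × 1.008 = 3.024
  N: 2 × 14.007 = 28.014
  O: 1 × 15.999 = 15.999
Sum: 1×79.904 + 6×12.011 + 3×1.008 + 2×14.007 + 1×15.999 = 199.007 → 199.01 g/mol.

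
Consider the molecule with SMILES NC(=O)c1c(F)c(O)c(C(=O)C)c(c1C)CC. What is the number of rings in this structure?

1

In SMILES, each pair of matching ring-closure digits denotes one ring-closing bond; the number of such bonds equals the number of independent rings.
Ring-closure bonds here: 1.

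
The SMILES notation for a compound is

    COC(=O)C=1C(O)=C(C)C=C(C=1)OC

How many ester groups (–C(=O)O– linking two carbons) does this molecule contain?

1

The ester motif appears at heavy-atom position 3 in the SMILES.
Other groups present: 1 ether, 1 hydroxyl.
Ester count: 1.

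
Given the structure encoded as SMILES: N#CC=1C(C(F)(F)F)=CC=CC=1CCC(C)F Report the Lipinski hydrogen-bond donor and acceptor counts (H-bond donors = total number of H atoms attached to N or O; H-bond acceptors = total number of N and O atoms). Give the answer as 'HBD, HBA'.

0, 1

Donors: find every N or O and count the H atoms it carries.
  atom 1 (N): bond orders sum to 3 → 0 H
Lipinski HBD = 0.
Acceptors: N atoms = 1, O atoms = 0 → HBA = 1.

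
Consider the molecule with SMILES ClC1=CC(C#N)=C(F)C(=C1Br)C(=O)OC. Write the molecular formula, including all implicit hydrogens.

Walk through each heavy atom and fill implicit hydrogens from standard valence (C 4, N 3, O 2, S 2, halogen 1):
  atom 1: Cl (halogen, monovalent) → 0 H
  atom 2: C, bond orders sum to 4 (valence 4) → 0 H
  atom 3: C, bond orders sum to 3 (valence 4) → 1 H
  atom 4: C, bond orders sum to 4 (valence 4) → 0 H
  atom 5: C, bond orders sum to 4 (valence 4) → 0 H
  atom 6: N, bond orders sum to 3 (valence 3) → 0 H
  atom 7: C, bond orders sum to 4 (valence 4) → 0 H
  atom 8: F (halogen, monovalent) → 0 H
  atom 9: C, bond orders sum to 4 (valence 4) → 0 H
  atom 10: C, bond orders sum to 4 (valence 4) → 0 H
  atom 11: Br (halogen, monovalent) → 0 H
  atom 12: C, bond orders sum to 4 (valence 4) → 0 H
  atom 13: O, bond orders sum to 2 (valence 2) → 0 H
  atom 14: O, bond orders sum to 2 (valence 2) → 0 H
  atom 15: C, bond orders sum to 1 (valence 4) → 3 H
Totals → C:9, H:4, Br:1, Cl:1, F:1, N:1, O:2.

C9H4BrClFNO2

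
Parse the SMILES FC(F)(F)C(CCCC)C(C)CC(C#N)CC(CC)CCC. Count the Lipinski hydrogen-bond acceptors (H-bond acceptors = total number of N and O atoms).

1

N atoms: 1; O atoms: 0.
Lipinski HBA = 1 + 0 = 1.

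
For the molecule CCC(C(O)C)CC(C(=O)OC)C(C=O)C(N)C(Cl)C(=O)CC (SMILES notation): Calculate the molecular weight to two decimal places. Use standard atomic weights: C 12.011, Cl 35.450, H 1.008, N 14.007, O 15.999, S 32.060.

First, the molecular formula is C16H28ClNO5 (counting implicit H from valence).
  C: 16 × 12.011 = 192.176
  Cl: 1 × 35.450 = 35.450
  H: 28 × 1.008 = 28.224
  N: 1 × 14.007 = 14.007
  O: 5 × 15.999 = 79.995
Sum: 16×12.011 + 1×35.450 + 28×1.008 + 1×14.007 + 5×15.999 = 349.852 → 349.85 g/mol.

349.85 g/mol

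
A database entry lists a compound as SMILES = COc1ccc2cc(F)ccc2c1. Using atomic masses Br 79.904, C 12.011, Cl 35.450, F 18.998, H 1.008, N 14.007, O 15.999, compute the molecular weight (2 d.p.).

First, the molecular formula is C11H9FO (counting implicit H from valence).
  C: 11 × 12.011 = 132.121
  F: 1 × 18.998 = 18.998
  H: 9 × 1.008 = 9.072
  O: 1 × 15.999 = 15.999
Sum: 11×12.011 + 1×18.998 + 9×1.008 + 1×15.999 = 176.190 → 176.19 g/mol.

176.19 g/mol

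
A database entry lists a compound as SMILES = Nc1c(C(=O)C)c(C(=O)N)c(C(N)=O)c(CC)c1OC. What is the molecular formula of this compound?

Walk through each heavy atom and fill implicit hydrogens from standard valence (C 4, N 3, O 2, S 2, halogen 1); for lowercase aromatic atoms, an aromatic c carries 1 H when it has two neighbours and 0 H with three, and aromatic n carries 0 H:
  atom 1: N, bond orders sum to 1 (valence 3) → 2 H
  atom 2: aromatic c, 3 neighbours → 0 H
  atom 3: aromatic c, 3 neighbours → 0 H
  atom 4: C, bond orders sum to 4 (valence 4) → 0 H
  atom 5: O, bond orders sum to 2 (valence 2) → 0 H
  atom 6: C, bond orders sum to 1 (valence 4) → 3 H
  atom 7: aromatic c, 3 neighbours → 0 H
  atom 8: C, bond orders sum to 4 (valence 4) → 0 H
  atom 9: O, bond orders sum to 2 (valence 2) → 0 H
  atom 10: N, bond orders sum to 1 (valence 3) → 2 H
  atom 11: aromatic c, 3 neighbours → 0 H
  atom 12: C, bond orders sum to 4 (valence 4) → 0 H
  atom 13: N, bond orders sum to 1 (valence 3) → 2 H
  atom 14: O, bond orders sum to 2 (valence 2) → 0 H
  atom 15: aromatic c, 3 neighbours → 0 H
  atom 16: C, bond orders sum to 2 (valence 4) → 2 H
  atom 17: C, bond orders sum to 1 (valence 4) → 3 H
  atom 18: aromatic c, 3 neighbours → 0 H
  atom 19: O, bond orders sum to 2 (valence 2) → 0 H
  atom 20: C, bond orders sum to 1 (valence 4) → 3 H
Totals → C:13, H:17, N:3, O:4.
In Hill order: C13H17N3O4.

C13H17N3O4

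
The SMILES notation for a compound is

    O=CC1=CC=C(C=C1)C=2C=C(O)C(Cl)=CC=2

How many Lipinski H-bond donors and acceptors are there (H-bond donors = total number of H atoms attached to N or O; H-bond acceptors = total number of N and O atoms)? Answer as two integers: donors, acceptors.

Donors: find every N or O and count the H atoms it carries.
  atom 1 (O): bond orders sum to 2 → 0 H
  atom 12 (O): bond orders sum to 1 → 1 H
Lipinski HBD = 1.
Acceptors: N atoms = 0, O atoms = 2 → HBA = 2.

1, 2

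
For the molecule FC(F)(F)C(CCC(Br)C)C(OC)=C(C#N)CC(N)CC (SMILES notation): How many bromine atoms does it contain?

Scan the SMILES for Br atoms (remember two-letter symbols like Cl and Br are single atoms).
Bromine count: 1.

1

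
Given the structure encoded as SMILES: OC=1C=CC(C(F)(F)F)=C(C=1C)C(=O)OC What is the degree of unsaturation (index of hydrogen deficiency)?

Degree of unsaturation = (number of rings) + (number of π bonds).
Ring closures in the SMILES: 1.
π bonds: 4 double bonds (each 1 DoU) → 4 DoU from unsaturation.
Total DoU = 1 + 4 = 5.

5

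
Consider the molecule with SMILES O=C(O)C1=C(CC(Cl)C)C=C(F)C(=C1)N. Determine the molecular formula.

C10H11ClFNO2

Walk through each heavy atom and fill implicit hydrogens from standard valence (C 4, N 3, O 2, S 2, halogen 1):
  atom 1: O, bond orders sum to 2 (valence 2) → 0 H
  atom 2: C, bond orders sum to 4 (valence 4) → 0 H
  atom 3: O, bond orders sum to 1 (valence 2) → 1 H
  atom 4: C, bond orders sum to 4 (valence 4) → 0 H
  atom 5: C, bond orders sum to 4 (valence 4) → 0 H
  atom 6: C, bond orders sum to 2 (valence 4) → 2 H
  atom 7: C, bond orders sum to 3 (valence 4) → 1 H
  atom 8: Cl (halogen, monovalent) → 0 H
  atom 9: C, bond orders sum to 1 (valence 4) → 3 H
  atom 10: C, bond orders sum to 3 (valence 4) → 1 H
  atom 11: C, bond orders sum to 4 (valence 4) → 0 H
  atom 12: F (halogen, monovalent) → 0 H
  atom 13: C, bond orders sum to 4 (valence 4) → 0 H
  atom 14: C, bond orders sum to 3 (valence 4) → 1 H
  atom 15: N, bond orders sum to 1 (valence 3) → 2 H
Totals → C:10, H:11, Cl:1, F:1, N:1, O:2.
In Hill order: C10H11ClFNO2.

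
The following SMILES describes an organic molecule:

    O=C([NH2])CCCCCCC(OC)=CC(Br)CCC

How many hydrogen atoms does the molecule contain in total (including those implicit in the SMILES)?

26

Walk through each heavy atom and fill implicit hydrogens from standard valence (C 4, N 3, O 2, S 2, halogen 1):
  atom 1: O, bond orders sum to 2 (valence 2) → 0 H
  atom 2: C, bond orders sum to 4 (valence 4) → 0 H
  atom 3: N with explicit H count 2
  atom 4: C, bond orders sum to 2 (valence 4) → 2 H
  atom 5: C, bond orders sum to 2 (valence 4) → 2 H
  atom 6: C, bond orders sum to 2 (valence 4) → 2 H
  atom 7: C, bond orders sum to 2 (valence 4) → 2 H
  atom 8: C, bond orders sum to 2 (valence 4) → 2 H
  atom 9: C, bond orders sum to 2 (valence 4) → 2 H
  atom 10: C, bond orders sum to 4 (valence 4) → 0 H
  atom 11: O, bond orders sum to 2 (valence 2) → 0 H
  atom 12: C, bond orders sum to 1 (valence 4) → 3 H
  atom 13: C, bond orders sum to 3 (valence 4) → 1 H
  atom 14: C, bond orders sum to 3 (valence 4) → 1 H
  atom 15: Br (halogen, monovalent) → 0 H
  atom 16: C, bond orders sum to 2 (valence 4) → 2 H
  atom 17: C, bond orders sum to 2 (valence 4) → 2 H
  atom 18: C, bond orders sum to 1 (valence 4) → 3 H
Total hydrogens: 26.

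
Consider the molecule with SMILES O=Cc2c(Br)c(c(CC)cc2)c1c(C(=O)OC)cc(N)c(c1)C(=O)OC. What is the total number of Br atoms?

1

Scan the SMILES for Br atoms (remember two-letter symbols like Cl and Br are single atoms).
Bromine count: 1.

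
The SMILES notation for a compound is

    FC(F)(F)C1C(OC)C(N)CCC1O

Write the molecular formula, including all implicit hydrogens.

Walk through each heavy atom and fill implicit hydrogens from standard valence (C 4, N 3, O 2, S 2, halogen 1):
  atom 1: F (halogen, monovalent) → 0 H
  atom 2: C, bond orders sum to 4 (valence 4) → 0 H
  atom 3: F (halogen, monovalent) → 0 H
  atom 4: F (halogen, monovalent) → 0 H
  atom 5: C, bond orders sum to 3 (valence 4) → 1 H
  atom 6: C, bond orders sum to 3 (valence 4) → 1 H
  atom 7: O, bond orders sum to 2 (valence 2) → 0 H
  atom 8: C, bond orders sum to 1 (valence 4) → 3 H
  atom 9: C, bond orders sum to 3 (valence 4) → 1 H
  atom 10: N, bond orders sum to 1 (valence 3) → 2 H
  atom 11: C, bond orders sum to 2 (valence 4) → 2 H
  atom 12: C, bond orders sum to 2 (valence 4) → 2 H
  atom 13: C, bond orders sum to 3 (valence 4) → 1 H
  atom 14: O, bond orders sum to 1 (valence 2) → 1 H
Totals → C:8, H:14, F:3, N:1, O:2.
In Hill order: C8H14F3NO2.

C8H14F3NO2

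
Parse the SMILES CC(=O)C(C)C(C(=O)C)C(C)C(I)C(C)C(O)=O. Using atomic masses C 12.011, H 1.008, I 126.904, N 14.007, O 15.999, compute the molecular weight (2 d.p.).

First, the molecular formula is C13H21IO4 (counting implicit H from valence).
  C: 13 × 12.011 = 156.143
  H: 21 × 1.008 = 21.168
  I: 1 × 126.904 = 126.904
  O: 4 × 15.999 = 63.996
Sum: 13×12.011 + 21×1.008 + 1×126.904 + 4×15.999 = 368.211 → 368.21 g/mol.

368.21 g/mol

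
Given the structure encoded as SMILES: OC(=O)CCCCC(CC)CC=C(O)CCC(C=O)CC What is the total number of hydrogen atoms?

Walk through each heavy atom and fill implicit hydrogens from standard valence (C 4, N 3, O 2, S 2, halogen 1):
  atom 1: O, bond orders sum to 1 (valence 2) → 1 H
  atom 2: C, bond orders sum to 4 (valence 4) → 0 H
  atom 3: O, bond orders sum to 2 (valence 2) → 0 H
  atom 4: C, bond orders sum to 2 (valence 4) → 2 H
  atom 5: C, bond orders sum to 2 (valence 4) → 2 H
  atom 6: C, bond orders sum to 2 (valence 4) → 2 H
  atom 7: C, bond orders sum to 2 (valence 4) → 2 H
  atom 8: C, bond orders sum to 3 (valence 4) → 1 H
  atom 9: C, bond orders sum to 2 (valence 4) → 2 H
  atom 10: C, bond orders sum to 1 (valence 4) → 3 H
  atom 11: C, bond orders sum to 2 (valence 4) → 2 H
  atom 12: C, bond orders sum to 3 (valence 4) → 1 H
  atom 13: C, bond orders sum to 4 (valence 4) → 0 H
  atom 14: O, bond orders sum to 1 (valence 2) → 1 H
  atom 15: C, bond orders sum to 2 (valence 4) → 2 H
  atom 16: C, bond orders sum to 2 (valence 4) → 2 H
  atom 17: C, bond orders sum to 3 (valence 4) → 1 H
  atom 18: C, bond orders sum to 3 (valence 4) → 1 H
  atom 19: O, bond orders sum to 2 (valence 2) → 0 H
  atom 20: C, bond orders sum to 2 (valence 4) → 2 H
  atom 21: C, bond orders sum to 1 (valence 4) → 3 H
Total hydrogens: 30.

30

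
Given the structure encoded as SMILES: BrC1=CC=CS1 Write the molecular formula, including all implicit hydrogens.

Walk through each heavy atom and fill implicit hydrogens from standard valence (C 4, N 3, O 2, S 2, halogen 1):
  atom 1: Br (halogen, monovalent) → 0 H
  atom 2: C, bond orders sum to 4 (valence 4) → 0 H
  atom 3: C, bond orders sum to 3 (valence 4) → 1 H
  atom 4: C, bond orders sum to 3 (valence 4) → 1 H
  atom 5: C, bond orders sum to 3 (valence 4) → 1 H
  atom 6: S, bond orders sum to 2 (valence 2) → 0 H
Totals → C:4, H:3, Br:1, S:1.

C4H3BrS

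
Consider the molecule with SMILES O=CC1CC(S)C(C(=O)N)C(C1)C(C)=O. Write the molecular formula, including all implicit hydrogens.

Walk through each heavy atom and fill implicit hydrogens from standard valence (C 4, N 3, O 2, S 2, halogen 1):
  atom 1: O, bond orders sum to 2 (valence 2) → 0 H
  atom 2: C, bond orders sum to 3 (valence 4) → 1 H
  atom 3: C, bond orders sum to 3 (valence 4) → 1 H
  atom 4: C, bond orders sum to 2 (valence 4) → 2 H
  atom 5: C, bond orders sum to 3 (valence 4) → 1 H
  atom 6: S, bond orders sum to 1 (valence 2) → 1 H
  atom 7: C, bond orders sum to 3 (valence 4) → 1 H
  atom 8: C, bond orders sum to 4 (valence 4) → 0 H
  atom 9: O, bond orders sum to 2 (valence 2) → 0 H
  atom 10: N, bond orders sum to 1 (valence 3) → 2 H
  atom 11: C, bond orders sum to 3 (valence 4) → 1 H
  atom 12: C, bond orders sum to 2 (valence 4) → 2 H
  atom 13: C, bond orders sum to 4 (valence 4) → 0 H
  atom 14: C, bond orders sum to 1 (valence 4) → 3 H
  atom 15: O, bond orders sum to 2 (valence 2) → 0 H
Totals → C:10, H:15, N:1, O:3, S:1.
In Hill order: C10H15NO3S.

C10H15NO3S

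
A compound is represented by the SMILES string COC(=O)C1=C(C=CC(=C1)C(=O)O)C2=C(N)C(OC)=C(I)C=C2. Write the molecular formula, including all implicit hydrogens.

Walk through each heavy atom and fill implicit hydrogens from standard valence (C 4, N 3, O 2, S 2, halogen 1):
  atom 1: C, bond orders sum to 1 (valence 4) → 3 H
  atom 2: O, bond orders sum to 2 (valence 2) → 0 H
  atom 3: C, bond orders sum to 4 (valence 4) → 0 H
  atom 4: O, bond orders sum to 2 (valence 2) → 0 H
  atom 5: C, bond orders sum to 4 (valence 4) → 0 H
  atom 6: C, bond orders sum to 4 (valence 4) → 0 H
  atom 7: C, bond orders sum to 3 (valence 4) → 1 H
  atom 8: C, bond orders sum to 3 (valence 4) → 1 H
  atom 9: C, bond orders sum to 4 (valence 4) → 0 H
  atom 10: C, bond orders sum to 3 (valence 4) → 1 H
  atom 11: C, bond orders sum to 4 (valence 4) → 0 H
  atom 12: O, bond orders sum to 2 (valence 2) → 0 H
  atom 13: O, bond orders sum to 1 (valence 2) → 1 H
  atom 14: C, bond orders sum to 4 (valence 4) → 0 H
  atom 15: C, bond orders sum to 4 (valence 4) → 0 H
  atom 16: N, bond orders sum to 1 (valence 3) → 2 H
  atom 17: C, bond orders sum to 4 (valence 4) → 0 H
  atom 18: O, bond orders sum to 2 (valence 2) → 0 H
  atom 19: C, bond orders sum to 1 (valence 4) → 3 H
  atom 20: C, bond orders sum to 4 (valence 4) → 0 H
  atom 21: I (halogen, monovalent) → 0 H
  atom 22: C, bond orders sum to 3 (valence 4) → 1 H
  atom 23: C, bond orders sum to 3 (valence 4) → 1 H
Totals → C:16, H:14, I:1, N:1, O:5.
In Hill order: C16H14INO5.

C16H14INO5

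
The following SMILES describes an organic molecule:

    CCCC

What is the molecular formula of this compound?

Walk through each heavy atom and fill implicit hydrogens from standard valence (C 4, N 3, O 2, S 2, halogen 1):
  atom 1: C, bond orders sum to 1 (valence 4) → 3 H
  atom 2: C, bond orders sum to 2 (valence 4) → 2 H
  atom 3: C, bond orders sum to 2 (valence 4) → 2 H
  atom 4: C, bond orders sum to 1 (valence 4) → 3 H
Totals → C:4, H:10.
In Hill order: C4H10.

C4H10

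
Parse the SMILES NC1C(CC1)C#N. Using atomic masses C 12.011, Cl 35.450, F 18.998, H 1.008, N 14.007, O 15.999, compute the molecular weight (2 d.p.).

96.13 g/mol

First, the molecular formula is C5H8N2 (counting implicit H from valence).
  C: 5 × 12.011 = 60.055
  H: 8 × 1.008 = 8.064
  N: 2 × 14.007 = 28.014
Sum: 5×12.011 + 8×1.008 + 2×14.007 = 96.133 → 96.13 g/mol.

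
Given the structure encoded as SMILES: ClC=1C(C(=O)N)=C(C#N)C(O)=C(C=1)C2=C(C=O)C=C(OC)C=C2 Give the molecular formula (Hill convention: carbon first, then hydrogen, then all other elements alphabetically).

C16H11ClN2O4

Walk through each heavy atom and fill implicit hydrogens from standard valence (C 4, N 3, O 2, S 2, halogen 1):
  atom 1: Cl (halogen, monovalent) → 0 H
  atom 2: C, bond orders sum to 4 (valence 4) → 0 H
  atom 3: C, bond orders sum to 4 (valence 4) → 0 H
  atom 4: C, bond orders sum to 4 (valence 4) → 0 H
  atom 5: O, bond orders sum to 2 (valence 2) → 0 H
  atom 6: N, bond orders sum to 1 (valence 3) → 2 H
  atom 7: C, bond orders sum to 4 (valence 4) → 0 H
  atom 8: C, bond orders sum to 4 (valence 4) → 0 H
  atom 9: N, bond orders sum to 3 (valence 3) → 0 H
  atom 10: C, bond orders sum to 4 (valence 4) → 0 H
  atom 11: O, bond orders sum to 1 (valence 2) → 1 H
  atom 12: C, bond orders sum to 4 (valence 4) → 0 H
  atom 13: C, bond orders sum to 3 (valence 4) → 1 H
  atom 14: C, bond orders sum to 4 (valence 4) → 0 H
  atom 15: C, bond orders sum to 4 (valence 4) → 0 H
  atom 16: C, bond orders sum to 3 (valence 4) → 1 H
  atom 17: O, bond orders sum to 2 (valence 2) → 0 H
  atom 18: C, bond orders sum to 3 (valence 4) → 1 H
  atom 19: C, bond orders sum to 4 (valence 4) → 0 H
  atom 20: O, bond orders sum to 2 (valence 2) → 0 H
  atom 21: C, bond orders sum to 1 (valence 4) → 3 H
  atom 22: C, bond orders sum to 3 (valence 4) → 1 H
  atom 23: C, bond orders sum to 3 (valence 4) → 1 H
Totals → C:16, H:11, Cl:1, N:2, O:4.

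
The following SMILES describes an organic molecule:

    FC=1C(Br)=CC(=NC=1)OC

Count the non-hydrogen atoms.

Every atom symbol written in the SMILES (organic subset) is one heavy atom; implicit H are not written.
Heavy atoms by element → Br:1, C:6, F:1, N:1, O:1.
Total: 10.

10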